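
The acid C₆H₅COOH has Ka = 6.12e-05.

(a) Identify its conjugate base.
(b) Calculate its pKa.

(a) The conjugate base is formed by removing one H⁺ from C₆H₅COOH, giving C₆H₅COO⁻. (b) pKa = -log(Ka) = -log(6.12e-05) = 4.21.

Conjugate base: C₆H₅COO⁻; pK_a = 4.21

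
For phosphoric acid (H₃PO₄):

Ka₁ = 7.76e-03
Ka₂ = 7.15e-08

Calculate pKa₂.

pKa₂ = -log(Ka₂) = -log(7.15e-08) = 7.15.

pK_{a2} = 7.15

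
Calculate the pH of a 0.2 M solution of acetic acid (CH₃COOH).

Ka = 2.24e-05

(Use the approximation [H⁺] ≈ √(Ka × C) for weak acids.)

[H⁺] = √(Ka × C) = √(2.24e-05 × 0.2) = 2.1166e-03. pH = -log(2.1166e-03)

pH = 2.67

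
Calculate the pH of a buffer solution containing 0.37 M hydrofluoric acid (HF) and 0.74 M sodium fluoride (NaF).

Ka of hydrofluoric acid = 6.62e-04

pKa = -log(6.62e-04) = 3.18. pH = pKa + log([A⁻]/[HA]) = 3.18 + log(0.74/0.37)

pH = 3.48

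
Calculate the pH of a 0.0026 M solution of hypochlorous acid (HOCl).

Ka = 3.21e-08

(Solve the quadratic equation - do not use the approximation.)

x² + Ka×x - Ka×C = 0. Using quadratic formula: [H⁺] = 9.1196e-06

pH = 5.04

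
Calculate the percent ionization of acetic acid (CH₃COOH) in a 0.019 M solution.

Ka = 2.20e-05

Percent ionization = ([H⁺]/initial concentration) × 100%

Using Ka equilibrium: x² + Ka×x - Ka×C = 0. Solving: [H⁺] = 6.3562e-04. Percent = (6.3562e-04/0.019) × 100

Percent ionization = 3.35%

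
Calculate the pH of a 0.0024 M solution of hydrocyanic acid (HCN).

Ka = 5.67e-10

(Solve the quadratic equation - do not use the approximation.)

x² + Ka×x - Ka×C = 0. Using quadratic formula: [H⁺] = 1.1662e-06

pH = 5.93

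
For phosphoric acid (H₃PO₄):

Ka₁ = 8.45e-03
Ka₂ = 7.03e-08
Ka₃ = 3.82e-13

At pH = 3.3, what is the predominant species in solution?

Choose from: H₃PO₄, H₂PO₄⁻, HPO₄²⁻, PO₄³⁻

pKa₁ = 2.07, pKa₂ = 7.15, pKa₃ = 12.42. For a polyprotic acid the predominant species crosses at each pKa: below pKa_n the protonated form dominates, above it the deprotonated form does. At pH = 3.3, the predominant species is H₂PO₄⁻.

H₂PO₄⁻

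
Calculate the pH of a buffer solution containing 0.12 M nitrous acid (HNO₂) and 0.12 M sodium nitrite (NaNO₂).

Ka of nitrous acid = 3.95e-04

pKa = -log(3.95e-04) = 3.40. pH = pKa + log([A⁻]/[HA]) = 3.40 + log(0.12/0.12)

pH = 3.40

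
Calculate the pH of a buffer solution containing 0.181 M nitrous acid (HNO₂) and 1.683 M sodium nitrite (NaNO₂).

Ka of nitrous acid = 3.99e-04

pKa = -log(3.99e-04) = 3.40. pH = pKa + log([A⁻]/[HA]) = 3.40 + log(1.683/0.181)

pH = 4.37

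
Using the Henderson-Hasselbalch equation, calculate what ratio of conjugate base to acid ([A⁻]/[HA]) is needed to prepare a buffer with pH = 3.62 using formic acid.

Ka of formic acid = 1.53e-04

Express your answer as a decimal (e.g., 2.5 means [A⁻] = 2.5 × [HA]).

pKa = -log(1.53e-04) = 3.8153. pH = pKa + log([A⁻]/[HA]), so log([A⁻]/[HA]) = pH − pKa = 3.62 − 3.8153 = -0.1953. [A⁻]/[HA] = 10^(-0.1953) = 0.638

[A⁻]/[HA] = 0.638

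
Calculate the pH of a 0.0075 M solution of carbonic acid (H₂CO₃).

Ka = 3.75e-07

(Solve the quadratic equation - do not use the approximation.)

x² + Ka×x - Ka×C = 0. Using quadratic formula: [H⁺] = 5.2846e-05

pH = 4.28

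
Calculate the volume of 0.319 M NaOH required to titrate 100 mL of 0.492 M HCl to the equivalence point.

At equivalence: moles acid = moles base. moles HCl = 0.492 × 100/1000 = 0.0492 mol. V_base = moles / 0.319 × 1000 = 154.2 mL.

V_{base} = 154.2 mL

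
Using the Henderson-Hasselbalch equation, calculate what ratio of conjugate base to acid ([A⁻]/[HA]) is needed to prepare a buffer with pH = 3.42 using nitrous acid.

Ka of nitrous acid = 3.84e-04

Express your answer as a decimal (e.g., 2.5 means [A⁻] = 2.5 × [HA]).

pKa = -log(3.84e-04) = 3.4157. pH = pKa + log([A⁻]/[HA]), so log([A⁻]/[HA]) = pH − pKa = 3.42 − 3.4157 = 0.0043. [A⁻]/[HA] = 10^(0.0043) = 1.01

[A⁻]/[HA] = 1.01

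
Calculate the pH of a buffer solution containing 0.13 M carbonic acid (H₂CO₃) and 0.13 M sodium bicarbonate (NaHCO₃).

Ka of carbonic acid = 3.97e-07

pKa = -log(3.97e-07) = 6.40. pH = pKa + log([A⁻]/[HA]) = 6.40 + log(0.13/0.13)

pH = 6.40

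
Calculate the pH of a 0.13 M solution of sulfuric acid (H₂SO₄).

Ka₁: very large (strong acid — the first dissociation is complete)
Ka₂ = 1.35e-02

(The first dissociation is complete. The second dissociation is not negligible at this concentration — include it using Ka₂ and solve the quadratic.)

First dissociation is complete: [H⁺]₀ = [HSO₄⁻]₀ = C = 0.13 M. Second dissociation HSO₄⁻ ⇌ H⁺ + SO₄²⁻: let x = [SO₄²⁻]. Ka₂ = (C + x)·x / (C − x) = 1.35e-02 → x² + (C + Ka₂)·x − Ka₂·C = 0 → x² + 0.14350·x − 1.755e-03 = 0. x = (−0.14350 + √(0.14350² + 4 × 1.755e-03)) / 2 = 1.1335e-02 M. [H⁺] = C + x = 0.13 + 1.1335e-02 = 1.4133e-01 M. pH = -log(1.4133e-01) = 0.85.

pH = 0.85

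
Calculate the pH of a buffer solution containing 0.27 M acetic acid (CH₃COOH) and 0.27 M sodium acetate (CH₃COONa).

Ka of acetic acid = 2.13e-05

pKa = -log(2.13e-05) = 4.67. pH = pKa + log([A⁻]/[HA]) = 4.67 + log(0.27/0.27)

pH = 4.67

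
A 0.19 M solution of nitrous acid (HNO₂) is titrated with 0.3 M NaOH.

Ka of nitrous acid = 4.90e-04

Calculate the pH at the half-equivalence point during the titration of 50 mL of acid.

At half-equivalence [HA] = [A⁻], so Henderson-Hasselbalch gives pH = pKa = -log(4.90e-04) = 3.31.

pH = pKa = 3.31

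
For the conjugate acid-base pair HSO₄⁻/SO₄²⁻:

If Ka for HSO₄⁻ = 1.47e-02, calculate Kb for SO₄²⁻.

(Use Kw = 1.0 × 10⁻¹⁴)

For a conjugate pair Ka × Kb = Kw, so Kb = Kw/Ka = 1.0 × 10⁻¹⁴ / 1.47e-02 = 6.80e-13.

K_b = 6.80e-13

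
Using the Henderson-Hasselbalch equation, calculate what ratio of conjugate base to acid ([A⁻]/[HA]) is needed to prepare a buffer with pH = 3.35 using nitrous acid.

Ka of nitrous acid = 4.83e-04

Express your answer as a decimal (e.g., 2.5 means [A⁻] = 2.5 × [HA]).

pKa = -log(4.83e-04) = 3.3161. pH = pKa + log([A⁻]/[HA]), so log([A⁻]/[HA]) = pH − pKa = 3.35 − 3.3161 = 0.0339. [A⁻]/[HA] = 10^(0.0339) = 1.08

[A⁻]/[HA] = 1.08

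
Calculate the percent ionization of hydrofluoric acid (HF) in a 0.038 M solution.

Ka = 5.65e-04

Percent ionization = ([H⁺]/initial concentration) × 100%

Using Ka equilibrium: x² + Ka×x - Ka×C = 0. Solving: [H⁺] = 4.3597e-03. Percent = (4.3597e-03/0.038) × 100

Percent ionization = 11.5%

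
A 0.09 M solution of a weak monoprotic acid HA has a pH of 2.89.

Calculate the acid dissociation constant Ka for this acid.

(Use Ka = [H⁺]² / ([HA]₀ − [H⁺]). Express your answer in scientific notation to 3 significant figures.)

[H⁺] = 10^(−pH) = 10^(−2.89) = 1.288e-03 M. For HA ⇌ H⁺ + A⁻, Ka = [H⁺][A⁻]/[HA] = [H⁺]² / ([HA]₀ − [H⁺]) = (1.288e-03)² / (0.09 − 1.288e-03) = 1.87e-05.

K_a = 1.87e-05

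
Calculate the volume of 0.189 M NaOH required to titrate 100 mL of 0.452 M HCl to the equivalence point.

At equivalence: moles acid = moles base. moles HCl = 0.452 × 100/1000 = 0.0452 mol. V_base = moles / 0.189 × 1000 = 239.2 mL.

V_{base} = 239.2 mL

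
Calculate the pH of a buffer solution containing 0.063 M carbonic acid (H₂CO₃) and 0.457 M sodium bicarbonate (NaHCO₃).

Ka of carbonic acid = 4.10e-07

pKa = -log(4.10e-07) = 6.39. pH = pKa + log([A⁻]/[HA]) = 6.39 + log(0.457/0.063)

pH = 7.25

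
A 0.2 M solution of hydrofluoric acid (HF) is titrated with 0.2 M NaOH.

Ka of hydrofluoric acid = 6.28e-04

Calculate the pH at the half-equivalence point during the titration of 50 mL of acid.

At half-equivalence [HA] = [A⁻], so Henderson-Hasselbalch gives pH = pKa = -log(6.28e-04) = 3.20.

pH = pKa = 3.20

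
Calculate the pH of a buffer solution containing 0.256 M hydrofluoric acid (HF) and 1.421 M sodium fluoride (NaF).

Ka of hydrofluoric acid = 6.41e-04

pKa = -log(6.41e-04) = 3.19. pH = pKa + log([A⁻]/[HA]) = 3.19 + log(1.421/0.256)

pH = 3.94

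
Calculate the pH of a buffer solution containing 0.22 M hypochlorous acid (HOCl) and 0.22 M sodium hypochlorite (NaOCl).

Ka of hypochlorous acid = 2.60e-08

pKa = -log(2.60e-08) = 7.59. pH = pKa + log([A⁻]/[HA]) = 7.59 + log(0.22/0.22)

pH = 7.59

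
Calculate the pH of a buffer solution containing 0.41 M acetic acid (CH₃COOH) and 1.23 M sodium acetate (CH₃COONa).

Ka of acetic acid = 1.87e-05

pKa = -log(1.87e-05) = 4.73. pH = pKa + log([A⁻]/[HA]) = 4.73 + log(1.23/0.41)

pH = 5.21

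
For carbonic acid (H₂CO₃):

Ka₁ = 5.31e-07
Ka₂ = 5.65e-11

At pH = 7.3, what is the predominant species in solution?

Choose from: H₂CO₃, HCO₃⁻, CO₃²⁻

pKa₁ = 6.27, pKa₂ = 10.25. For a polyprotic acid the predominant species crosses at each pKa: below pKa_n the protonated form dominates, above it the deprotonated form does. At pH = 7.3, the predominant species is HCO₃⁻.

HCO₃⁻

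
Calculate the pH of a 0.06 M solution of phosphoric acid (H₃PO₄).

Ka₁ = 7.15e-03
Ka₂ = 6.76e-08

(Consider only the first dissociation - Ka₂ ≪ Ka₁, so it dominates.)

First dissociation dominates. From Ka₁ = [H⁺][HA⁻]/[H₂A], x² + Ka₁·x − Ka₁·C = 0 with C = 0.06 M and Ka₁ = 7.15e-03. Solving: [H⁺] = (−Ka₁ + √(Ka₁² + 4·Ka₁·C)) / 2 = 1.7444e-02 M. pH = -log(1.7444e-02) = 1.76.

pH = 1.76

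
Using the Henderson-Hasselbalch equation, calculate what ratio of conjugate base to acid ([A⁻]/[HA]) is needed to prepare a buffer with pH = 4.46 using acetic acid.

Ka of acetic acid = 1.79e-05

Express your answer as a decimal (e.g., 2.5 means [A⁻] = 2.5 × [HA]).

pKa = -log(1.79e-05) = 4.7471. pH = pKa + log([A⁻]/[HA]), so log([A⁻]/[HA]) = pH − pKa = 4.46 − 4.7471 = -0.2871. [A⁻]/[HA] = 10^(-0.2871) = 0.516

[A⁻]/[HA] = 0.516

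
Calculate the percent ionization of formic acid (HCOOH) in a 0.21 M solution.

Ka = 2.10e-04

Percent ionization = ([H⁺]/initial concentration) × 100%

Using Ka equilibrium: x² + Ka×x - Ka×C = 0. Solving: [H⁺] = 6.5366e-03. Percent = (6.5366e-03/0.21) × 100

Percent ionization = 3.11%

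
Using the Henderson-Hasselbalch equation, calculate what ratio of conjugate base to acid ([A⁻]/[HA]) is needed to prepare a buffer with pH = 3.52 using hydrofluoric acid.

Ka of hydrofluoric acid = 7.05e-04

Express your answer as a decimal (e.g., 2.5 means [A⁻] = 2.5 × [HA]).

pKa = -log(7.05e-04) = 3.1518. pH = pKa + log([A⁻]/[HA]), so log([A⁻]/[HA]) = pH − pKa = 3.52 − 3.1518 = 0.3682. [A⁻]/[HA] = 10^(0.3682) = 2.33

[A⁻]/[HA] = 2.33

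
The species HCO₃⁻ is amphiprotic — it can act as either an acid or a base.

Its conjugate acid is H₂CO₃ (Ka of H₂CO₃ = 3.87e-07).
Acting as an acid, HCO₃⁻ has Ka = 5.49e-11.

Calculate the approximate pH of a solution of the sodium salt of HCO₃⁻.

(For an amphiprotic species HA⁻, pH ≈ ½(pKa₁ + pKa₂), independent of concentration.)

pKa₁ = -log(3.87e-07) = 6.41; pKa₂ = -log(5.49e-11) = 10.26. For an amphiprotic species, pH ≈ ½(pKa₁ + pKa₂) = ½(6.41 + 10.26) = 8.34.

pH = 8.34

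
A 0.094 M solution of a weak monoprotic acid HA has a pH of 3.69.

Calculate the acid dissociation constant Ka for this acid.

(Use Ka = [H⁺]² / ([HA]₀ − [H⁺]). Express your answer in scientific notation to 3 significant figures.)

[H⁺] = 10^(−pH) = 10^(−3.69) = 2.042e-04 M. For HA ⇌ H⁺ + A⁻, Ka = [H⁺][A⁻]/[HA] = [H⁺]² / ([HA]₀ − [H⁺]) = (2.042e-04)² / (0.094 − 2.042e-04) = 4.44e-07.

K_a = 4.44e-07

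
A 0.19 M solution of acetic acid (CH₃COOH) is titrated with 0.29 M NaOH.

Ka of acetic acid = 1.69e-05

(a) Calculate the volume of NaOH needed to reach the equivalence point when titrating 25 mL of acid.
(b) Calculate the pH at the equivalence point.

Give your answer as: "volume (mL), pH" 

moles acid = 0.19 × 25/1000 = 0.00475 mol; V_base = moles/0.29 × 1000 = 16.4 mL. At equivalence only the conjugate base is present: [A⁻] = 0.00475/0.041 = 1.1479e-01 M. Kb = Kw/Ka = 5.92e-10; [OH⁻] = √(Kb × [A⁻]) = 8.2416e-06; pOH = 5.08; pH = 14 - pOH = 8.92.

V = 16.4 mL, pH = 8.92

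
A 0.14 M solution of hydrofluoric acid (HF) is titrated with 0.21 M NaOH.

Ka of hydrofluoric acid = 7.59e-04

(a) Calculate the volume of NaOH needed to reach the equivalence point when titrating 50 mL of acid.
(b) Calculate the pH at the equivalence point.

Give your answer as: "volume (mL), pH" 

moles acid = 0.14 × 50/1000 = 0.007 mol; V_base = moles/0.21 × 1000 = 33.3 mL. At equivalence only the conjugate base is present: [A⁻] = 0.007/0.083 = 8.4000e-02 M. Kb = Kw/Ka = 1.32e-11; [OH⁻] = √(Kb × [A⁻]) = 1.0520e-06; pOH = 5.98; pH = 14 - pOH = 8.02.

V = 33.3 mL, pH = 8.02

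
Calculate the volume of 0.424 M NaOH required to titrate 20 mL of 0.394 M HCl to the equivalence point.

At equivalence: moles acid = moles base. moles HCl = 0.394 × 20/1000 = 0.00788 mol. V_base = moles / 0.424 × 1000 = 18.6 mL.

V_{base} = 18.6 mL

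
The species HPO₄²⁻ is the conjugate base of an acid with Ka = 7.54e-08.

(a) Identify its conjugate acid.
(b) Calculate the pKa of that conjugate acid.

(a) The conjugate acid is formed by adding one H⁺ to HPO₄²⁻, giving H₂PO₄⁻. (b) pKa = -log(Ka) = -log(7.54e-08) = 7.12.

Conjugate acid: H₂PO₄⁻; pK_a = 7.12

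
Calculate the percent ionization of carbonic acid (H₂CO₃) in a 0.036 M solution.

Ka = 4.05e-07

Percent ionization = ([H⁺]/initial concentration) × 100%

Using Ka equilibrium: x² + Ka×x - Ka×C = 0. Solving: [H⁺] = 1.2055e-04. Percent = (1.2055e-04/0.036) × 100

Percent ionization = 0.335%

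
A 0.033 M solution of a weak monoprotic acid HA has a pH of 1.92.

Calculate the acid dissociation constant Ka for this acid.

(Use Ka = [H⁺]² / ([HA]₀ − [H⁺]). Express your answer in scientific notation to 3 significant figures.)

[H⁺] = 10^(−pH) = 10^(−1.92) = 1.202e-02 M. For HA ⇌ H⁺ + A⁻, Ka = [H⁺][A⁻]/[HA] = [H⁺]² / ([HA]₀ − [H⁺]) = (1.202e-02)² / (0.033 − 1.202e-02) = 6.89e-03.

K_a = 6.89e-03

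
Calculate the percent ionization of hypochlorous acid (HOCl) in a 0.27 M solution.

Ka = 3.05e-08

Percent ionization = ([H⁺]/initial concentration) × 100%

Using Ka equilibrium: x² + Ka×x - Ka×C = 0. Solving: [H⁺] = 9.0732e-05. Percent = (9.0732e-05/0.27) × 100

Percent ionization = 0.0336%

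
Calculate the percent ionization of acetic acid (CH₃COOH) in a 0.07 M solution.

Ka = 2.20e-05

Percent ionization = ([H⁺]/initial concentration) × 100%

Using Ka equilibrium: x² + Ka×x - Ka×C = 0. Solving: [H⁺] = 1.2300e-03. Percent = (1.2300e-03/0.07) × 100

Percent ionization = 1.76%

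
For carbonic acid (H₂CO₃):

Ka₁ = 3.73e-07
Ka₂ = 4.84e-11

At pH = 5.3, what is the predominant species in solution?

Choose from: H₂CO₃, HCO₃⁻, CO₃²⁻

pKa₁ = 6.43, pKa₂ = 10.32. For a polyprotic acid the predominant species crosses at each pKa: below pKa_n the protonated form dominates, above it the deprotonated form does. At pH = 5.3, the predominant species is H₂CO₃.

H₂CO₃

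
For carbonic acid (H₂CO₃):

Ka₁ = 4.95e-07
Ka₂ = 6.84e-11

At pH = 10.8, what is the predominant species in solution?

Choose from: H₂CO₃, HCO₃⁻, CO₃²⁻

pKa₁ = 6.31, pKa₂ = 10.16. For a polyprotic acid the predominant species crosses at each pKa: below pKa_n the protonated form dominates, above it the deprotonated form does. At pH = 10.8, the predominant species is CO₃²⁻.

CO₃²⁻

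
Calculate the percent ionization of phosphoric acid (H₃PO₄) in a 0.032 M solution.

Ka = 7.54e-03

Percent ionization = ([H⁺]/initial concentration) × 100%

Using Ka equilibrium: x² + Ka×x - Ka×C = 0. Solving: [H⁺] = 1.2214e-02. Percent = (1.2214e-02/0.032) × 100

Percent ionization = 38.2%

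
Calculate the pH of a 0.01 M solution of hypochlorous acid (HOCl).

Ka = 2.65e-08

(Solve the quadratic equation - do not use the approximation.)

x² + Ka×x - Ka×C = 0. Using quadratic formula: [H⁺] = 1.6266e-05

pH = 4.79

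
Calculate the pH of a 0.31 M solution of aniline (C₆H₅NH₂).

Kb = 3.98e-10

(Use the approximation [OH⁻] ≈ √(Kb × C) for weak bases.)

[OH⁻] = √(Kb × C) = √(3.98e-10 × 0.31) = 1.1108e-05. pOH = 4.95, pH = 14 - pOH

pH = 9.05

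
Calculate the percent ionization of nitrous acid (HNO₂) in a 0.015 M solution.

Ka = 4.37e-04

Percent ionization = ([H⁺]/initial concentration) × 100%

Using Ka equilibrium: x² + Ka×x - Ka×C = 0. Solving: [H⁺] = 2.3511e-03. Percent = (2.3511e-03/0.015) × 100

Percent ionization = 15.7%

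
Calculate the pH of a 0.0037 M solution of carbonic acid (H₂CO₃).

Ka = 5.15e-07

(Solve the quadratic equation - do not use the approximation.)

x² + Ka×x - Ka×C = 0. Using quadratic formula: [H⁺] = 4.3395e-05

pH = 4.36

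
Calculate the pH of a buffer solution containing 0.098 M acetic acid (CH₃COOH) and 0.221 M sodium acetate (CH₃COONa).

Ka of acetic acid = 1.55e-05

pKa = -log(1.55e-05) = 4.81. pH = pKa + log([A⁻]/[HA]) = 4.81 + log(0.221/0.098)

pH = 5.16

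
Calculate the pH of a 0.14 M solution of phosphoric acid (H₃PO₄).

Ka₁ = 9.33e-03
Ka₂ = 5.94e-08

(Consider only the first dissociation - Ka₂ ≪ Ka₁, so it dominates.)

First dissociation dominates. From Ka₁ = [H⁺][HA⁻]/[H₂A], x² + Ka₁·x − Ka₁·C = 0 with C = 0.14 M and Ka₁ = 9.33e-03. Solving: [H⁺] = (−Ka₁ + √(Ka₁² + 4·Ka₁·C)) / 2 = 3.1776e-02 M. pH = -log(3.1776e-02) = 1.50.

pH = 1.50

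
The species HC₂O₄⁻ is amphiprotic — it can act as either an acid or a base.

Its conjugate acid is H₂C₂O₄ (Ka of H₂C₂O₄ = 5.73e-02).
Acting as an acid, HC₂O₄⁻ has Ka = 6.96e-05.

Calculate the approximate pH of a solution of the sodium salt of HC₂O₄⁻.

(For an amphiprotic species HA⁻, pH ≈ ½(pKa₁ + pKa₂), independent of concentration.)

pKa₁ = -log(5.73e-02) = 1.24; pKa₂ = -log(6.96e-05) = 4.16. For an amphiprotic species, pH ≈ ½(pKa₁ + pKa₂) = ½(1.24 + 4.16) = 2.70.

pH = 2.70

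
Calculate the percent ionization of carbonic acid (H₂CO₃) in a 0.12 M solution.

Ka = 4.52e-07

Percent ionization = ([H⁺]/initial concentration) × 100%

Using Ka equilibrium: x² + Ka×x - Ka×C = 0. Solving: [H⁺] = 2.3267e-04. Percent = (2.3267e-04/0.12) × 100

Percent ionization = 0.194%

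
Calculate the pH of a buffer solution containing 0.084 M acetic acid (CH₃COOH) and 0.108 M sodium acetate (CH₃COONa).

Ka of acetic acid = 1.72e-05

pKa = -log(1.72e-05) = 4.76. pH = pKa + log([A⁻]/[HA]) = 4.76 + log(0.108/0.084)

pH = 4.87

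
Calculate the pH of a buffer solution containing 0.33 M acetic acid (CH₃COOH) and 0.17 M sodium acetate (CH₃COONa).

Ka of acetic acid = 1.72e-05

pKa = -log(1.72e-05) = 4.76. pH = pKa + log([A⁻]/[HA]) = 4.76 + log(0.17/0.33)

pH = 4.48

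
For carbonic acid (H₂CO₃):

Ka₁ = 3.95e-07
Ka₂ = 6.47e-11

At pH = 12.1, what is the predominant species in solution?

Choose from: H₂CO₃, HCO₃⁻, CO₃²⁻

pKa₁ = 6.40, pKa₂ = 10.19. For a polyprotic acid the predominant species crosses at each pKa: below pKa_n the protonated form dominates, above it the deprotonated form does. At pH = 12.1, the predominant species is CO₃²⁻.

CO₃²⁻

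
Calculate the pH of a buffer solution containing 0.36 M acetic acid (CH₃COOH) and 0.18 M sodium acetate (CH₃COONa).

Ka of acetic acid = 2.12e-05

pKa = -log(2.12e-05) = 4.67. pH = pKa + log([A⁻]/[HA]) = 4.67 + log(0.18/0.36)

pH = 4.37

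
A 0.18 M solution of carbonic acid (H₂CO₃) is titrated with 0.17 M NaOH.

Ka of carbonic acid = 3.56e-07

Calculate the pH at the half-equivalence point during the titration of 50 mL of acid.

At half-equivalence [HA] = [A⁻], so Henderson-Hasselbalch gives pH = pKa = -log(3.56e-07) = 6.45.

pH = pKa = 6.45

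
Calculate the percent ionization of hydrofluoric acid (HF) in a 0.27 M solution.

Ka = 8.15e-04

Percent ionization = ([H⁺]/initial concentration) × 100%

Using Ka equilibrium: x² + Ka×x - Ka×C = 0. Solving: [H⁺] = 1.4432e-02. Percent = (1.4432e-02/0.27) × 100

Percent ionization = 5.35%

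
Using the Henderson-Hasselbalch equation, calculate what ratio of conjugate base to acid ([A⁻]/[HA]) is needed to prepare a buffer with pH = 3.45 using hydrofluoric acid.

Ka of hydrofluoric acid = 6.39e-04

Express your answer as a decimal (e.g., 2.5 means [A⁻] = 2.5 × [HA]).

pKa = -log(6.39e-04) = 3.1945. pH = pKa + log([A⁻]/[HA]), so log([A⁻]/[HA]) = pH − pKa = 3.45 − 3.1945 = 0.2555. [A⁻]/[HA] = 10^(0.2555) = 1.80

[A⁻]/[HA] = 1.80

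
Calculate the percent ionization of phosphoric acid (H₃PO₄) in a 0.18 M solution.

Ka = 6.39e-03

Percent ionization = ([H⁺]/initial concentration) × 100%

Using Ka equilibrium: x² + Ka×x - Ka×C = 0. Solving: [H⁺] = 3.0870e-02. Percent = (3.0870e-02/0.18) × 100

Percent ionization = 17.1%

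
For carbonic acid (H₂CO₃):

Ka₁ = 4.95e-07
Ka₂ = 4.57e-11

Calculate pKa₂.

pKa₂ = -log(Ka₂) = -log(4.57e-11) = 10.34.

pK_{a2} = 10.34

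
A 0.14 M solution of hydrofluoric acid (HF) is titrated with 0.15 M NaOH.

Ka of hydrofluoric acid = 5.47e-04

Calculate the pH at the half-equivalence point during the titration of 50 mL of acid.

At half-equivalence [HA] = [A⁻], so Henderson-Hasselbalch gives pH = pKa = -log(5.47e-04) = 3.26.

pH = pKa = 3.26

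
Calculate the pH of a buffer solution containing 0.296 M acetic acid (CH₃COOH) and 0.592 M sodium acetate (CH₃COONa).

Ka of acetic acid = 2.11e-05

pKa = -log(2.11e-05) = 4.68. pH = pKa + log([A⁻]/[HA]) = 4.68 + log(0.592/0.296)

pH = 4.98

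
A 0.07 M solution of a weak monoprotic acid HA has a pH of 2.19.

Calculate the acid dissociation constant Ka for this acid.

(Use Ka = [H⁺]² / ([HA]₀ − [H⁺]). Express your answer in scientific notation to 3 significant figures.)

[H⁺] = 10^(−pH) = 10^(−2.19) = 6.457e-03 M. For HA ⇌ H⁺ + A⁻, Ka = [H⁺][A⁻]/[HA] = [H⁺]² / ([HA]₀ − [H⁺]) = (6.457e-03)² / (0.07 − 6.457e-03) = 6.56e-04.

K_a = 6.56e-04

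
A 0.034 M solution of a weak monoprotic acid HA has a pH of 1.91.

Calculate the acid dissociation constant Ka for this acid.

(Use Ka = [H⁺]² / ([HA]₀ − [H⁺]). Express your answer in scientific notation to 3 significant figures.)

[H⁺] = 10^(−pH) = 10^(−1.91) = 1.230e-02 M. For HA ⇌ H⁺ + A⁻, Ka = [H⁺][A⁻]/[HA] = [H⁺]² / ([HA]₀ − [H⁺]) = (1.230e-02)² / (0.034 − 1.230e-02) = 6.98e-03.

K_a = 6.98e-03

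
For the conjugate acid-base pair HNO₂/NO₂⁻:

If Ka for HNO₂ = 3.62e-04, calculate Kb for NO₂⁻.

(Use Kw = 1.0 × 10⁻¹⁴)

For a conjugate pair Ka × Kb = Kw, so Kb = Kw/Ka = 1.0 × 10⁻¹⁴ / 3.62e-04 = 2.76e-11.

K_b = 2.76e-11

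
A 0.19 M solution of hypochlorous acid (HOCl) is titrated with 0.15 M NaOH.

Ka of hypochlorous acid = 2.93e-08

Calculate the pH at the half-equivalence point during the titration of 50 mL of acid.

At half-equivalence [HA] = [A⁻], so Henderson-Hasselbalch gives pH = pKa = -log(2.93e-08) = 7.53.

pH = pKa = 7.53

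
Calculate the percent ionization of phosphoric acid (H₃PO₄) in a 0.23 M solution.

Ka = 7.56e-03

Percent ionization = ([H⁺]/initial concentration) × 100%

Using Ka equilibrium: x² + Ka×x - Ka×C = 0. Solving: [H⁺] = 3.8090e-02. Percent = (3.8090e-02/0.23) × 100

Percent ionization = 16.6%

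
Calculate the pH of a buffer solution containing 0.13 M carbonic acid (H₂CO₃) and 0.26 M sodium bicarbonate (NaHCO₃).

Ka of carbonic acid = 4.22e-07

pKa = -log(4.22e-07) = 6.37. pH = pKa + log([A⁻]/[HA]) = 6.37 + log(0.26/0.13)

pH = 6.68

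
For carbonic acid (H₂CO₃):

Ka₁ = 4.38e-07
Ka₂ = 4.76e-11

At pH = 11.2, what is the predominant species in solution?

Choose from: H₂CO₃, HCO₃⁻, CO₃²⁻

pKa₁ = 6.36, pKa₂ = 10.32. For a polyprotic acid the predominant species crosses at each pKa: below pKa_n the protonated form dominates, above it the deprotonated form does. At pH = 11.2, the predominant species is CO₃²⁻.

CO₃²⁻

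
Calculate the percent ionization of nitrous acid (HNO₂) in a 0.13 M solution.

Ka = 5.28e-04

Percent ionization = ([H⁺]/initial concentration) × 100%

Using Ka equilibrium: x² + Ka×x - Ka×C = 0. Solving: [H⁺] = 8.0251e-03. Percent = (8.0251e-03/0.13) × 100

Percent ionization = 6.17%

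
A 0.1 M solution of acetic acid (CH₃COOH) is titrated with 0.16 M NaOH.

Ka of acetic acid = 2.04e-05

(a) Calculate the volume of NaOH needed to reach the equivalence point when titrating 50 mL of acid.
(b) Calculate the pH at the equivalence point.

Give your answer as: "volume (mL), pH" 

moles acid = 0.1 × 50/1000 = 0.005 mol; V_base = moles/0.16 × 1000 = 31.2 mL. At equivalence only the conjugate base is present: [A⁻] = 0.005/0.081 = 6.1538e-02 M. Kb = Kw/Ka = 4.90e-10; [OH⁻] = √(Kb × [A⁻]) = 5.4924e-06; pOH = 5.26; pH = 14 - pOH = 8.74.

V = 31.2 mL, pH = 8.74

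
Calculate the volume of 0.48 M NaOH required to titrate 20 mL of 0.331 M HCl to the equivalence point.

At equivalence: moles acid = moles base. moles HCl = 0.331 × 20/1000 = 0.00662 mol. V_base = moles / 0.48 × 1000 = 13.8 mL.

V_{base} = 13.8 mL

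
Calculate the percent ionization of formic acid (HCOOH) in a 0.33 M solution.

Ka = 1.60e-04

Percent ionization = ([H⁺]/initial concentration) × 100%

Using Ka equilibrium: x² + Ka×x - Ka×C = 0. Solving: [H⁺] = 7.1868e-03. Percent = (7.1868e-03/0.33) × 100

Percent ionization = 2.18%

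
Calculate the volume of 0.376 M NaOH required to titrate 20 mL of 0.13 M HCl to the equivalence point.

At equivalence: moles acid = moles base. moles HCl = 0.13 × 20/1000 = 0.0026 mol. V_base = moles / 0.376 × 1000 = 6.9 mL.

V_{base} = 6.9 mL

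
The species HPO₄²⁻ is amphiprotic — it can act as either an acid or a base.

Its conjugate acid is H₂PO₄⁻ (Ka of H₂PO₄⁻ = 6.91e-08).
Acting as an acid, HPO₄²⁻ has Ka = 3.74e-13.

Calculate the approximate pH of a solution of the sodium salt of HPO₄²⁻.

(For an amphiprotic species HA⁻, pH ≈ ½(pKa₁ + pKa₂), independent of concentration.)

pKa₁ = -log(6.91e-08) = 7.16; pKa₂ = -log(3.74e-13) = 12.43. For an amphiprotic species, pH ≈ ½(pKa₁ + pKa₂) = ½(7.16 + 12.43) = 9.79.

pH = 9.79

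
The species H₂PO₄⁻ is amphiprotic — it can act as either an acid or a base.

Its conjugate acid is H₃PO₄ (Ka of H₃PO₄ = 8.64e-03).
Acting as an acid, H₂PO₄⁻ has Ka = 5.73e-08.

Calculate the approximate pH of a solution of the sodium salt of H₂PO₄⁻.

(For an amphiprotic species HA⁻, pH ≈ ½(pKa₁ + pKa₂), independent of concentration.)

pKa₁ = -log(8.64e-03) = 2.06; pKa₂ = -log(5.73e-08) = 7.24. For an amphiprotic species, pH ≈ ½(pKa₁ + pKa₂) = ½(2.06 + 7.24) = 4.65.

pH = 4.65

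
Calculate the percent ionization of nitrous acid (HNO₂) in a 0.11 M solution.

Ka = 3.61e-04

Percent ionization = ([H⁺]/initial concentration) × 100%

Using Ka equilibrium: x² + Ka×x - Ka×C = 0. Solving: [H⁺] = 6.1237e-03. Percent = (6.1237e-03/0.11) × 100

Percent ionization = 5.57%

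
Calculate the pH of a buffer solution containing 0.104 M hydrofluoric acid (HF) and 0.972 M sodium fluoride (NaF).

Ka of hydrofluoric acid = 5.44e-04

pKa = -log(5.44e-04) = 3.26. pH = pKa + log([A⁻]/[HA]) = 3.26 + log(0.972/0.104)

pH = 4.24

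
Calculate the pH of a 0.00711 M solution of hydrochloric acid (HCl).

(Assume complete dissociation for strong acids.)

[H⁺] = 0.00711 M for strong acid. pH = -log[H⁺] = -log(0.00711)

pH = 2.15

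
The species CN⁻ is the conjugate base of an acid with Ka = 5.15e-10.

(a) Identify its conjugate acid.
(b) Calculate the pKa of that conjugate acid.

(a) The conjugate acid is formed by adding one H⁺ to CN⁻, giving HCN. (b) pKa = -log(Ka) = -log(5.15e-10) = 9.29.

Conjugate acid: HCN; pK_a = 9.29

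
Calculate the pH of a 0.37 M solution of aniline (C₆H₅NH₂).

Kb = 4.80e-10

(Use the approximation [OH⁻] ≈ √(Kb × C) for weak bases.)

[OH⁻] = √(Kb × C) = √(4.80e-10 × 0.37) = 1.3327e-05. pOH = 4.88, pH = 14 - pOH

pH = 9.12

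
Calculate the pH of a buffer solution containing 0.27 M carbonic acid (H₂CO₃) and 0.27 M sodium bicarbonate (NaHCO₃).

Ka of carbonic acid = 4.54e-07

pKa = -log(4.54e-07) = 6.34. pH = pKa + log([A⁻]/[HA]) = 6.34 + log(0.27/0.27)

pH = 6.34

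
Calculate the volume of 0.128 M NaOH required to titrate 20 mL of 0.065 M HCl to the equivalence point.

At equivalence: moles acid = moles base. moles HCl = 0.065 × 20/1000 = 0.0013 mol. V_base = moles / 0.128 × 1000 = 10.2 mL.

V_{base} = 10.2 mL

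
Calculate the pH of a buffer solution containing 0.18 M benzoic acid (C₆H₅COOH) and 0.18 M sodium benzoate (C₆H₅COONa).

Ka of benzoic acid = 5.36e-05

pKa = -log(5.36e-05) = 4.27. pH = pKa + log([A⁻]/[HA]) = 4.27 + log(0.18/0.18)

pH = 4.27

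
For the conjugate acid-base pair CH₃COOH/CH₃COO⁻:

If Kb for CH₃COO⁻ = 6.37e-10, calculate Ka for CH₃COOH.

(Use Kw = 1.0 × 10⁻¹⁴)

For a conjugate pair Ka × Kb = Kw, so Ka = Kw/Kb = 1.0 × 10⁻¹⁴ / 6.37e-10 = 1.57e-05.

K_a = 1.57e-05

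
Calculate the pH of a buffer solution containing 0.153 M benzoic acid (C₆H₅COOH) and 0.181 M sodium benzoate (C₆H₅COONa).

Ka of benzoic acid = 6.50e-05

pKa = -log(6.50e-05) = 4.19. pH = pKa + log([A⁻]/[HA]) = 4.19 + log(0.181/0.153)

pH = 4.26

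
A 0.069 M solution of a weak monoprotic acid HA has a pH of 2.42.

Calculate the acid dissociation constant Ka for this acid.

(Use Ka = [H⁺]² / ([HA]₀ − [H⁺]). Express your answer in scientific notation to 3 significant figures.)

[H⁺] = 10^(−pH) = 10^(−2.42) = 3.802e-03 M. For HA ⇌ H⁺ + A⁻, Ka = [H⁺][A⁻]/[HA] = [H⁺]² / ([HA]₀ − [H⁺]) = (3.802e-03)² / (0.069 − 3.802e-03) = 2.22e-04.

K_a = 2.22e-04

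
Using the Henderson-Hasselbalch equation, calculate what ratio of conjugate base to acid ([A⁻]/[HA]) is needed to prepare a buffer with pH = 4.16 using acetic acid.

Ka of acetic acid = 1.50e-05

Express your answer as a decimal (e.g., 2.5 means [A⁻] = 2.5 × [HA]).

pKa = -log(1.50e-05) = 4.8239. pH = pKa + log([A⁻]/[HA]), so log([A⁻]/[HA]) = pH − pKa = 4.16 − 4.8239 = -0.6639. [A⁻]/[HA] = 10^(-0.6639) = 0.217

[A⁻]/[HA] = 0.217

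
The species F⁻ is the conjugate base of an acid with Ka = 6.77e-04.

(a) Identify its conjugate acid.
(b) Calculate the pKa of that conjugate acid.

(a) The conjugate acid is formed by adding one H⁺ to F⁻, giving HF. (b) pKa = -log(Ka) = -log(6.77e-04) = 3.17.

Conjugate acid: HF; pK_a = 3.17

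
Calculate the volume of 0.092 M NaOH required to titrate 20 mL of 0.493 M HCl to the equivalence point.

At equivalence: moles acid = moles base. moles HCl = 0.493 × 20/1000 = 0.00986 mol. V_base = moles / 0.092 × 1000 = 107.2 mL.

V_{base} = 107.2 mL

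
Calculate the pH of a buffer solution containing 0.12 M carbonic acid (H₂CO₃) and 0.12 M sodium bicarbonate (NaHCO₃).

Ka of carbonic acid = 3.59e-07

pKa = -log(3.59e-07) = 6.44. pH = pKa + log([A⁻]/[HA]) = 6.44 + log(0.12/0.12)

pH = 6.44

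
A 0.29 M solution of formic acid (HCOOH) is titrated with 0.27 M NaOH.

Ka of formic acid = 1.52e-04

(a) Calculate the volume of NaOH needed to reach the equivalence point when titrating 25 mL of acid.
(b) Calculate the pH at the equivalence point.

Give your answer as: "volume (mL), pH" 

moles acid = 0.29 × 25/1000 = 0.00725 mol; V_base = moles/0.27 × 1000 = 26.9 mL. At equivalence only the conjugate base is present: [A⁻] = 0.00725/0.052 = 1.3982e-01 M. Kb = Kw/Ka = 6.58e-11; [OH⁻] = √(Kb × [A⁻]) = 3.0329e-06; pOH = 5.52; pH = 14 - pOH = 8.48.

V = 26.9 mL, pH = 8.48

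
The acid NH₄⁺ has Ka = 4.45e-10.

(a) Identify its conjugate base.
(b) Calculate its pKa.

(a) The conjugate base is formed by removing one H⁺ from NH₄⁺, giving NH₃. (b) pKa = -log(Ka) = -log(4.45e-10) = 9.35.

Conjugate base: NH₃; pK_a = 9.35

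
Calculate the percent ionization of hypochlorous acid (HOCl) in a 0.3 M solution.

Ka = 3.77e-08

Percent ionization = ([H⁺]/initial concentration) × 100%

Using Ka equilibrium: x² + Ka×x - Ka×C = 0. Solving: [H⁺] = 1.0633e-04. Percent = (1.0633e-04/0.3) × 100

Percent ionization = 0.0354%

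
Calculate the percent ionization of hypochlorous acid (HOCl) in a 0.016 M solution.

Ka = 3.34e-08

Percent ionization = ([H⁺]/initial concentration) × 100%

Using Ka equilibrium: x² + Ka×x - Ka×C = 0. Solving: [H⁺] = 2.3100e-05. Percent = (2.3100e-05/0.016) × 100

Percent ionization = 0.144%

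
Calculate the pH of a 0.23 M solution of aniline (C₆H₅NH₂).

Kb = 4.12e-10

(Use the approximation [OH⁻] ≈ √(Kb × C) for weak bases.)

[OH⁻] = √(Kb × C) = √(4.12e-10 × 0.23) = 9.7345e-06. pOH = 5.01, pH = 14 - pOH

pH = 8.99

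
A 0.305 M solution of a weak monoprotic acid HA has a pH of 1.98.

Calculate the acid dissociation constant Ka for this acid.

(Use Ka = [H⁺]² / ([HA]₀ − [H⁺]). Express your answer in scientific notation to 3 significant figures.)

[H⁺] = 10^(−pH) = 10^(−1.98) = 1.047e-02 M. For HA ⇌ H⁺ + A⁻, Ka = [H⁺][A⁻]/[HA] = [H⁺]² / ([HA]₀ − [H⁺]) = (1.047e-02)² / (0.305 − 1.047e-02) = 3.72e-04.

K_a = 3.72e-04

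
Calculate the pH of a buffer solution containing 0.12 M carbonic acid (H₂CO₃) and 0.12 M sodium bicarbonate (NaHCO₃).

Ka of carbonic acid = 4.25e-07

pKa = -log(4.25e-07) = 6.37. pH = pKa + log([A⁻]/[HA]) = 6.37 + log(0.12/0.12)

pH = 6.37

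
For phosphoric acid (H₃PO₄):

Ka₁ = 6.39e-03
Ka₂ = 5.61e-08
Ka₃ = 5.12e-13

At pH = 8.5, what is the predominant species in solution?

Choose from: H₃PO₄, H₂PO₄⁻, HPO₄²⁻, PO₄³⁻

pKa₁ = 2.19, pKa₂ = 7.25, pKa₃ = 12.29. For a polyprotic acid the predominant species crosses at each pKa: below pKa_n the protonated form dominates, above it the deprotonated form does. At pH = 8.5, the predominant species is HPO₄²⁻.

HPO₄²⁻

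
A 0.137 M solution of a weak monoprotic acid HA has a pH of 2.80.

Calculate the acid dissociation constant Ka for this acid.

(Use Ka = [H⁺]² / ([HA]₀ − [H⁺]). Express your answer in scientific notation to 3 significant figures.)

[H⁺] = 10^(−pH) = 10^(−2.80) = 1.585e-03 M. For HA ⇌ H⁺ + A⁻, Ka = [H⁺][A⁻]/[HA] = [H⁺]² / ([HA]₀ − [H⁺]) = (1.585e-03)² / (0.137 − 1.585e-03) = 1.85e-05.

K_a = 1.85e-05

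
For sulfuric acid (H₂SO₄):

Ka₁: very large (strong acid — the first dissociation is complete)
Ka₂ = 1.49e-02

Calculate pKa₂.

pKa₂ = -log(Ka₂) = -log(1.49e-02) = 1.83.

pK_{a2} = 1.83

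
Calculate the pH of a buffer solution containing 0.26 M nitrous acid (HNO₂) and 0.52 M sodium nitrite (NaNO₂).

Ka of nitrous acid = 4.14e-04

pKa = -log(4.14e-04) = 3.38. pH = pKa + log([A⁻]/[HA]) = 3.38 + log(0.52/0.26)

pH = 3.68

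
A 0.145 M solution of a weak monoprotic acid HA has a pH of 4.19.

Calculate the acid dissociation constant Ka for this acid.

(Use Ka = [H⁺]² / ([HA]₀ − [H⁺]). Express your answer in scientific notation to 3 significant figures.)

[H⁺] = 10^(−pH) = 10^(−4.19) = 6.457e-05 M. For HA ⇌ H⁺ + A⁻, Ka = [H⁺][A⁻]/[HA] = [H⁺]² / ([HA]₀ − [H⁺]) = (6.457e-05)² / (0.145 − 6.457e-05) = 2.88e-08.

K_a = 2.88e-08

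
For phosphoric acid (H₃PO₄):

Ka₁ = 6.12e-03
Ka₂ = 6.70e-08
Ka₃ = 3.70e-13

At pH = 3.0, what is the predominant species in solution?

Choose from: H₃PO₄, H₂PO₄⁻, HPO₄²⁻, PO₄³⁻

pKa₁ = 2.21, pKa₂ = 7.17, pKa₃ = 12.43. For a polyprotic acid the predominant species crosses at each pKa: below pKa_n the protonated form dominates, above it the deprotonated form does. At pH = 3.0, the predominant species is H₂PO₄⁻.

H₂PO₄⁻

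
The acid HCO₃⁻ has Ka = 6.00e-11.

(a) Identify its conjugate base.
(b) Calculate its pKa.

(a) The conjugate base is formed by removing one H⁺ from HCO₃⁻, giving CO₃²⁻. (b) pKa = -log(Ka) = -log(6.00e-11) = 10.22.

Conjugate base: CO₃²⁻; pK_a = 10.22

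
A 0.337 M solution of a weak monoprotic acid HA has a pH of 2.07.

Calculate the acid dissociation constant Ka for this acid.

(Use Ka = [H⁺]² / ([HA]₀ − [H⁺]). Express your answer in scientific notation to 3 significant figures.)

[H⁺] = 10^(−pH) = 10^(−2.07) = 8.511e-03 M. For HA ⇌ H⁺ + A⁻, Ka = [H⁺][A⁻]/[HA] = [H⁺]² / ([HA]₀ − [H⁺]) = (8.511e-03)² / (0.337 − 8.511e-03) = 2.21e-04.

K_a = 2.21e-04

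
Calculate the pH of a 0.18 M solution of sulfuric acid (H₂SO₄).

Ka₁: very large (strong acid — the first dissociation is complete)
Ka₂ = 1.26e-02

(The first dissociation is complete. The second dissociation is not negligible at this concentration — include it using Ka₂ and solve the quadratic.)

First dissociation is complete: [H⁺]₀ = [HSO₄⁻]₀ = C = 0.18 M. Second dissociation HSO₄⁻ ⇌ H⁺ + SO₄²⁻: let x = [SO₄²⁻]. Ka₂ = (C + x)·x / (C − x) = 1.26e-02 → x² + (C + Ka₂)·x − Ka₂·C = 0 → x² + 0.19260·x − 2.268e-03 = 0. x = (−0.19260 + √(0.19260² + 4 × 2.268e-03)) / 2 = 1.1132e-02 M. [H⁺] = C + x = 0.18 + 1.1132e-02 = 1.9113e-01 M. pH = -log(1.9113e-01) = 0.72.

pH = 0.72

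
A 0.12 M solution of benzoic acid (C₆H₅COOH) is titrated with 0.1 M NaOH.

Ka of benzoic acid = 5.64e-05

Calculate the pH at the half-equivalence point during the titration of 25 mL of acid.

At half-equivalence [HA] = [A⁻], so Henderson-Hasselbalch gives pH = pKa = -log(5.64e-05) = 4.25.

pH = pKa = 4.25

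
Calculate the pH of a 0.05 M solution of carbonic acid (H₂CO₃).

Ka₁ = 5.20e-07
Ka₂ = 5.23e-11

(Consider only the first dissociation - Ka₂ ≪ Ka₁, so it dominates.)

First dissociation dominates. From Ka₁ = [H⁺][HA⁻]/[H₂A], x² + Ka₁·x − Ka₁·C = 0 with C = 0.05 M and Ka₁ = 5.20e-07. Solving: [H⁺] = (−Ka₁ + √(Ka₁² + 4·Ka₁·C)) / 2 = 1.6099e-04 M. pH = -log(1.6099e-04) = 3.79.

pH = 3.79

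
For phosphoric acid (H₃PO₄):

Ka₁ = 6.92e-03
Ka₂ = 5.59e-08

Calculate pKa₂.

pKa₂ = -log(Ka₂) = -log(5.59e-08) = 7.25.

pK_{a2} = 7.25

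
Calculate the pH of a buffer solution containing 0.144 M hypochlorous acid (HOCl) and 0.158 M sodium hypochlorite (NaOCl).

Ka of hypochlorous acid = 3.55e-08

pKa = -log(3.55e-08) = 7.45. pH = pKa + log([A⁻]/[HA]) = 7.45 + log(0.158/0.144)

pH = 7.49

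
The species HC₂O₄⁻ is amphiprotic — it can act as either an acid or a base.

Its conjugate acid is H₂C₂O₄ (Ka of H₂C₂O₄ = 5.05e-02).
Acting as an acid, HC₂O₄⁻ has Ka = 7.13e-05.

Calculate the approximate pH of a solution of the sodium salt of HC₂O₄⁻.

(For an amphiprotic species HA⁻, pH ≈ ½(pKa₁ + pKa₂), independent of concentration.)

pKa₁ = -log(5.05e-02) = 1.30; pKa₂ = -log(7.13e-05) = 4.15. For an amphiprotic species, pH ≈ ½(pKa₁ + pKa₂) = ½(1.30 + 4.15) = 2.72.

pH = 2.72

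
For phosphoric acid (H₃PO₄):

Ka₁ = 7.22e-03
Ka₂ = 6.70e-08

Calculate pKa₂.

pKa₂ = -log(Ka₂) = -log(6.70e-08) = 7.17.

pK_{a2} = 7.17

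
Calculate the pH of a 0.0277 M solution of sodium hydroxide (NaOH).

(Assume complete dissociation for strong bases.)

[OH⁻] = 0.0277 M for strong base. pOH = -log[OH⁻] = 1.56, pH = 14 - pOH

pH = 12.44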